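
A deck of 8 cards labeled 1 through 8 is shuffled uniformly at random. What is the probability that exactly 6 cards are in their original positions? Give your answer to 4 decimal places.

Choose which 6 of the 8 are fixed: C(8,6) = 28 ways.
The remaining 2 must have no fixed point: D(2) = 1.
P = 28·1/40320 = 1/1440 ≈ 0.0007.

0.0007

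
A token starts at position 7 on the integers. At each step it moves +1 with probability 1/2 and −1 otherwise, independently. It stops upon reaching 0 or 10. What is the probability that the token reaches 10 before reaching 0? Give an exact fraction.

With a fair step, P(i) = ½P(i−1) + ½P(i+1) with P(0)=0, P(10)=1 has the linear solution P(i) = i/10.
P(7) = 7/10.

7/10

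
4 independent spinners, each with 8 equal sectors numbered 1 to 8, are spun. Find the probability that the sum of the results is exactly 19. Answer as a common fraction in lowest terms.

There are 8^4 = 4096 equally likely outcomes.
The number of ordered 4-tuples from {1,…,8} summing to 19 is 336.
P(sum = 19) = 336/4096 = 21/256.

21/256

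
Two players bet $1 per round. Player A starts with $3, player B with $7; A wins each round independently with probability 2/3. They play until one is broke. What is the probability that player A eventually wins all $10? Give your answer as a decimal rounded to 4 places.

Let r = q/p = (1/3)/(2/3) = 1/2. The recurrence P(i) = p·P(i+1) + q·P(i−1) with P(0)=0, P(10)=1 gives P(i) = (1 − r^i)/(1 − r^10).
P(3) = (1 − (1/2)^3) / (1 − (1/2)^10) = 896/1023 ≈ 0.8759.

0.8759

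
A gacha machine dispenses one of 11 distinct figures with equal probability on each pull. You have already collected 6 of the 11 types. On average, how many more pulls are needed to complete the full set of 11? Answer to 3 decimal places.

25.117

Starting from 6 distinct types, each trial gives a new one with probability (11−i)/11 when i types are held, so the wait for the next new type is 11/(11−i).
E = 11/5 + 11/4 + 11/3 + 11/2 + 11/1 = 1507/60 ≈ 25.117.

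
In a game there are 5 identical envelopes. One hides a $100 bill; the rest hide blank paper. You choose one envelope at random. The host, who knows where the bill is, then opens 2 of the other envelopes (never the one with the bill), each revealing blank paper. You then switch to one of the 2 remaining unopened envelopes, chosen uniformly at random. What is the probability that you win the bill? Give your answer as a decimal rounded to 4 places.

Your original envelope holds the bill with probability 1/5, so the other 4 collectively hold it with probability 4/5.
The host can always find 2 empty envelopes to open, so the reveals don't change that 4/5; it is now spread over the 2 remaining unopened envelopes.
P(win by switching) = (4/5) · (1/2) = 2/5 ≈ 0.4000.

0.4000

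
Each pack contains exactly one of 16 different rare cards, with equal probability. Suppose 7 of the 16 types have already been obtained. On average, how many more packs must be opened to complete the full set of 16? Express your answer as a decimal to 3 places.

45.263

Starting from 7 distinct types, each trial gives a new one with probability (16−i)/16 when i types are held, so the wait for the next new type is 16/(16−i).
E = 16/9 + 16/8 + 16/7 + 16/6 + 16/5 + 16/4 + 16/3 + 16/2 + 16/1 = 14258/315 ≈ 45.263.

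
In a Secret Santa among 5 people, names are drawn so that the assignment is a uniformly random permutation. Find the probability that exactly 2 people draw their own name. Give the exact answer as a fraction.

Choose which 2 of the 5 are fixed: C(5,2) = 10 ways.
The remaining 3 must have no fixed point: D(3) = 2.
P = 10·2/120 = 1/6.

1/6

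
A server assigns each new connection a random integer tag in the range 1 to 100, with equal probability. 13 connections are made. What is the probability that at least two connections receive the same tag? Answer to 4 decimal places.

It's easier to compute the probability that all 13 are distinct.
P(all distinct) = 100/100 · 99/100 · ··· · 88/100 ≈ 0.4428.
So the probability of at least one match is 1 − 0.4428 = 0.5572.

0.5572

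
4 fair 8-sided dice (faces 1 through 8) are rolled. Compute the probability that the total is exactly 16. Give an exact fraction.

315/4096

There are 8^4 = 4096 equally likely outcomes.
The number of ordered 4-tuples from {1,…,8} summing to 16 is 315.
P(sum = 16) = 315/4096.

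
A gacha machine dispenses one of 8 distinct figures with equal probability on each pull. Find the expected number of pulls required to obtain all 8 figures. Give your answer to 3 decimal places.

After i distinct types are collected, each trial gives a new one with probability (8−i)/8, so the expected wait for the next new type is 8/(8−i).
E = 8/8 + 8/7 + 8/6 + 8/5 + 8/4 + 8/3 + 8/2 + 8/1 = 761/35 ≈ 21.743.

21.743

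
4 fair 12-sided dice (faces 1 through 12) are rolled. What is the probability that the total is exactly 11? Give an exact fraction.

There are 12^4 = 20736 equally likely outcomes.
The number of ordered 4-tuples from {1,…,12} summing to 11 is 120.
P(sum = 11) = 120/20736 = 5/864.

5/864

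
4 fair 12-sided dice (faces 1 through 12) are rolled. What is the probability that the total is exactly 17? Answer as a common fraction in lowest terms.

There are 12^4 = 20736 equally likely outcomes.
The number of ordered 4-tuples from {1,…,12} summing to 17 is 544.
P(sum = 17) = 544/20736 = 17/648.

17/648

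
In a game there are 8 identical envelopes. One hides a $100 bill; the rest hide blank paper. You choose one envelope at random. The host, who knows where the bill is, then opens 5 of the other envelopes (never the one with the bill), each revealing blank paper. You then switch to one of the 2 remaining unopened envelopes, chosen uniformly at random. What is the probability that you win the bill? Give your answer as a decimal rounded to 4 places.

Your original envelope holds the bill with probability 1/8, so the other 7 collectively hold it with probability 7/8.
The host can always find 5 empty envelopes to open, so the reveals don't change that 7/8; it is now spread over the 2 remaining unopened envelopes.
P(win by switching) = (7/8) · (1/2) = 7/16 ≈ 0.4375.

0.4375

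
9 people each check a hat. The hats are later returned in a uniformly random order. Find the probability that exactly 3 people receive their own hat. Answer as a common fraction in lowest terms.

53/864

Choose which 3 of the 9 are fixed: C(9,3) = 84 ways.
The remaining 6 must have no fixed point: D(6) = 265.
P = 84·265/362880 = 53/864.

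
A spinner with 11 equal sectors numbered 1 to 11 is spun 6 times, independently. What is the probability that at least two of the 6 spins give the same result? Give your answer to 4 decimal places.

0.8122

P(all 6 different) = 11/11 · 10/11 · ··· · 6/11 ≈ 0.1878.
P(at least two equal) = 1 − 0.1878 = 0.8122.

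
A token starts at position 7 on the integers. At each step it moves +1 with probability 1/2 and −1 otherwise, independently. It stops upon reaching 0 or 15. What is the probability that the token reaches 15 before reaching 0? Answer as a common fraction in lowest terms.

With a fair step, P(i) = ½P(i−1) + ½P(i+1) with P(0)=0, P(15)=1 has the linear solution P(i) = i/15.
P(7) = 7/15.

7/15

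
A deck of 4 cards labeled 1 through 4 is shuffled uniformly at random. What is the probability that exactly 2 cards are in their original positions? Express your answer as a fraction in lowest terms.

Choose which 2 of the 4 are fixed: C(4,2) = 6 ways.
The remaining 2 must have no fixed point: D(2) = 1.
P = 6·1/24 = 1/4.

1/4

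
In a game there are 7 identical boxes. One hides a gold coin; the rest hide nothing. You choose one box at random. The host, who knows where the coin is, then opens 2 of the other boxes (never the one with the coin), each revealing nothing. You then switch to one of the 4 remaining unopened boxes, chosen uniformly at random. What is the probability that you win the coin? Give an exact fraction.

Your original box holds the coin with probability 1/7, so the other 6 collectively hold it with probability 6/7.
The host can always find 2 empty boxes to open, so the reveals don't change that 6/7; it is now spread over the 4 remaining unopened boxes.
P(win by switching) = (6/7) · (1/4) = 3/14.

3/14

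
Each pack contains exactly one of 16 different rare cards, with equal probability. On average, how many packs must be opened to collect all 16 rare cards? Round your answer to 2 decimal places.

After i distinct types are collected, each trial gives a new one with probability (16−i)/16, so the expected wait for the next new type is 16/(16−i).
E = 16/16 + 16/15 + 16/14 + 16/13 + 16/12 + 16/11 + 16/10 + 16/9 + 16/8 + 16/7 + 16/6 + 16/5 + 16/4 + 16/3 + 16/2 + 16/1 = 2436559/45045 ≈ 54.09.

54.09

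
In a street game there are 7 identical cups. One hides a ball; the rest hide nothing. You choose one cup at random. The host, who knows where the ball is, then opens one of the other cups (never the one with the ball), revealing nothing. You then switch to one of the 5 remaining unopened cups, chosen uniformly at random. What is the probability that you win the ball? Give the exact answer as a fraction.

Your original cup holds the ball with probability 1/7, so the other 6 collectively hold it with probability 6/7.
The host can always find an empty cup to open, so this doesn't change that 6/7; it is now spread over the 5 remaining unopened cups.
P(win by switching) = (6/7) · (1/5) = 6/35.

6/35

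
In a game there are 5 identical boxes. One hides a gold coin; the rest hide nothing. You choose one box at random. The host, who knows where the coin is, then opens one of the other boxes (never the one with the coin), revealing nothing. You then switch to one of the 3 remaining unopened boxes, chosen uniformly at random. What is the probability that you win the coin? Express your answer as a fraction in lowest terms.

Your original box holds the coin with probability 1/5, so the other 4 collectively hold it with probability 4/5.
The host can always find an empty box to open, so this doesn't change that 4/5; it is now spread over the 3 remaining unopened boxes.
P(win by switching) = (4/5) · (1/3) = 4/15.

4/15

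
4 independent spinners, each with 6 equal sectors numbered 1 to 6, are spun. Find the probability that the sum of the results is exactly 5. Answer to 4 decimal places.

There are 6^4 = 1296 equally likely outcomes.
The number of ordered 4-tuples from {1,…,6} summing to 5 is 4.
P(sum = 5) = 4/1296 = 1/324 ≈ 0.0031.

0.0031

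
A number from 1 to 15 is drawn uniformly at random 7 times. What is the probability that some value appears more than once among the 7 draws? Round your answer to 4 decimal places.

P(all 7 different) = 15/15 · 14/15 · ··· · 9/15 ≈ 0.1898.
P(at least two equal) = 1 − 0.1898 = 0.8102.

0.8102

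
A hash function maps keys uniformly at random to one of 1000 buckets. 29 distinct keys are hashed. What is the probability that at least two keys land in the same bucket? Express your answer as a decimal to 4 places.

0.3363

It's easier to compute the probability that all 29 are distinct.
P(all distinct) = 1000/1000 · 999/1000 · ··· · 972/1000 ≈ 0.6637.
So the probability of at least one match is 1 − 0.6637 = 0.3363.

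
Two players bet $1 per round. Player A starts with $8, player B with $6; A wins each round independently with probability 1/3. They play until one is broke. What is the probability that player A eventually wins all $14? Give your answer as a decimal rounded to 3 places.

0.016

Let r = q/p = (2/3)/(1/3) = 2. The recurrence P(i) = p·P(i+1) + q·P(i−1) with P(0)=0, P(14)=1 gives P(i) = (1 − r^i)/(1 − r^14).
P(8) = (1 − (2)^8) / (1 − (2)^14) = 85/5461 ≈ 0.016.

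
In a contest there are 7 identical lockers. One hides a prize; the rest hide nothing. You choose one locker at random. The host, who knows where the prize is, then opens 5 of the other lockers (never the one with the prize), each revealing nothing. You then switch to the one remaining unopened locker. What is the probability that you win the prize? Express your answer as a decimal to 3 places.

0.857

Your original locker holds the prize with probability 1/7, so the other 6 collectively hold it with probability 6/7.
The host can always find 5 empty lockers to open, so the reveals don't change that 6/7; it is now spread over the 1 remaining unopened locker.
P(win by switching) = (6/7) · (1/1) = 6/7 ≈ 0.857.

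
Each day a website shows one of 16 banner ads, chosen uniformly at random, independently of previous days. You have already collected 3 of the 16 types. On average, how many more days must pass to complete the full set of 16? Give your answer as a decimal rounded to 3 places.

50.882

Starting from 3 distinct types, each trial gives a new one with probability (16−i)/16 when i types are held, so the wait for the next new type is 16/(16−i).
E = 16/13 + 16/12 + 16/11 + 16/10 + 16/9 + 16/8 + 16/7 + 16/6 + 16/5 + 16/4 + 16/3 + 16/2 + 16/1 = 2291986/45045 ≈ 50.882.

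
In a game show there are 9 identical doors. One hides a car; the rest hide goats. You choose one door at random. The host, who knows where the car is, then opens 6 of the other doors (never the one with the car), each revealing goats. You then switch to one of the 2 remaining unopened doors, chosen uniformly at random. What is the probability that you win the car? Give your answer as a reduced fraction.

Your original door holds the car with probability 1/9, so the other 8 collectively hold it with probability 8/9.
The host can always find 6 empty doors to open, so the reveals don't change that 8/9; it is now spread over the 2 remaining unopened doors.
P(win by switching) = (8/9) · (1/2) = 4/9.

4/9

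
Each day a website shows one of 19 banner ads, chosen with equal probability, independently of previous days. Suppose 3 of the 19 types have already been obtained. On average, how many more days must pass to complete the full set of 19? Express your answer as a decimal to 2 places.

64.23

Starting from 3 distinct types, each trial gives a new one with probability (19−i)/19 when i types are held, so the wait for the next new type is 19/(19−i).
E = 19/16 + 19/15 + 19/14 + 19/13 + 19/12 + 19/11 + 19/10 + 19/9 + 19/8 + 19/7 + 19/6 + 19/5 + 19/4 + 19/3 + 19/2 + 19/1 = 46294621/720720 ≈ 64.23.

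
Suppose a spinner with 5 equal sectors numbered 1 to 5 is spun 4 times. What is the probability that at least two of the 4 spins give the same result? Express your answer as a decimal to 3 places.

0.808

P(all 4 different) = 5/5 · 4/5 · ··· · 2/5 ≈ 0.192.
P(at least two equal) = 1 − 0.192 = 0.808.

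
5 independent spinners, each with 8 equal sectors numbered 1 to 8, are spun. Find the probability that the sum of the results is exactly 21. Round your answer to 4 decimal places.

0.0726

There are 8^5 = 32768 equally likely outcomes.
The number of ordered 5-tuples from {1,…,8} summing to 21 is 2380.
P(sum = 21) = 2380/32768 = 595/8192 ≈ 0.0726.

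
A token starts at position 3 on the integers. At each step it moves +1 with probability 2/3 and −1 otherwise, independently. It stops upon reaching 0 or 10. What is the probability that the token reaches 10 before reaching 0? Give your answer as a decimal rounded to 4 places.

Let r = q/p = (1/3)/(2/3) = 1/2. The recurrence P(i) = p·P(i+1) + q·P(i−1) with P(0)=0, P(10)=1 gives P(i) = (1 − r^i)/(1 − r^10).
P(3) = (1 − (1/2)^3) / (1 − (1/2)^10) = 896/1023 ≈ 0.8759.

0.8759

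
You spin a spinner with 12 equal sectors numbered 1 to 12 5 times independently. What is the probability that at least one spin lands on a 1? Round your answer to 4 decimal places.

0.3528

P(no spin lands on a 1) = (11/12)^5 ≈ 0.6472.
P(at least one) = 1 − 0.6472 = 0.3528.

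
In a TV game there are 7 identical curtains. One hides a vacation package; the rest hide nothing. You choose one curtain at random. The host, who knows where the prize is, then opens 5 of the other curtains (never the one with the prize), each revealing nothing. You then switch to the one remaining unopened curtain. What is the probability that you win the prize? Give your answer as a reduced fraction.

6/7

Your original curtain holds the prize with probability 1/7, so the other 6 collectively hold it with probability 6/7.
The host can always find 5 empty curtains to open, so the reveals don't change that 6/7; it is now spread over the 1 remaining unopened curtain.
P(win by switching) = (6/7) · (1/1) = 6/7.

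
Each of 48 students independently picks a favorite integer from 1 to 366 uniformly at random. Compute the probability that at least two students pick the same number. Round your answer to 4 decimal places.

It's easier to compute the probability that all 48 are distinct.
P(all distinct) = 366/366 · 365/366 · ··· · 319/366 ≈ 0.0398.
So the probability of at least one match is 1 − 0.0398 = 0.9602.

0.9602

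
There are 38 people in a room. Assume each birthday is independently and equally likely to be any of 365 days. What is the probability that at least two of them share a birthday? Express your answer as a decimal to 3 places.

It's easier to compute the probability that all 38 are distinct.
P(all distinct) = 365/365 · 364/365 · ··· · 328/365 ≈ 0.136.
So the probability of at least one match is 1 − 0.136 = 0.864.

0.864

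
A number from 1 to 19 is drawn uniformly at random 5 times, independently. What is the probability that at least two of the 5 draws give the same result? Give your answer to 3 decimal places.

P(all 5 different) = 19/19 · 18/19 · ··· · 15/19 ≈ 0.564.
P(at least two equal) = 1 − 0.564 = 0.436.

0.436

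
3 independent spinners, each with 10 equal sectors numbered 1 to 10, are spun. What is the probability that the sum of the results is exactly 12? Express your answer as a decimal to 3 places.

0.055

There are 10^3 = 1000 equally likely outcomes.
The number of ordered 3-tuples from {1,…,10} summing to 12 is 55.
P(sum = 12) = 55/1000 = 11/200 ≈ 0.055.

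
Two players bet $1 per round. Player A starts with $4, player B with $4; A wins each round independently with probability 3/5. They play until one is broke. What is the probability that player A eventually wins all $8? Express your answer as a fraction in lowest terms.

Let r = q/p = (2/5)/(3/5) = 2/3. The recurrence P(i) = p·P(i+1) + q·P(i−1) with P(0)=0, P(8)=1 gives P(i) = (1 − r^i)/(1 − r^8).
P(4) = (1 − (2/3)^4) / (1 − (2/3)^8) = 81/97.

81/97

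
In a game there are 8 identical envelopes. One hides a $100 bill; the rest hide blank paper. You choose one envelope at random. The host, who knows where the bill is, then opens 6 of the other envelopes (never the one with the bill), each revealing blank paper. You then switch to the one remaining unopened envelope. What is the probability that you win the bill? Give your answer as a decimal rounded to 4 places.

Your original envelope holds the bill with probability 1/8, so the other 7 collectively hold it with probability 7/8.
The host can always find 6 empty envelopes to open, so the reveals don't change that 7/8; it is now spread over the 1 remaining unopened envelope.
P(win by switching) = (7/8) · (1/1) = 7/8 ≈ 0.8750.

0.8750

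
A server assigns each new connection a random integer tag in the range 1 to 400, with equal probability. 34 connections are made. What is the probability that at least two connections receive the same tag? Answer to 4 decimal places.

It's easier to compute the probability that all 34 are distinct.
P(all distinct) = 400/400 · 399/400 · ··· · 367/400 ≈ 0.2361.
So the probability of at least one match is 1 − 0.2361 = 0.7639.

0.7639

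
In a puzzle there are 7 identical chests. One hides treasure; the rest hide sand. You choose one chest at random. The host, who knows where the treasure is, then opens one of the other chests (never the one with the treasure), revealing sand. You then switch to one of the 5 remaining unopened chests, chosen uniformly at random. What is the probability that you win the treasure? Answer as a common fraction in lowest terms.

Your original chest holds the treasure with probability 1/7, so the other 6 collectively hold it with probability 6/7.
The host can always find an empty chest to open, so this doesn't change that 6/7; it is now spread over the 5 remaining unopened chests.
P(win by switching) = (6/7) · (1/5) = 6/35.

6/35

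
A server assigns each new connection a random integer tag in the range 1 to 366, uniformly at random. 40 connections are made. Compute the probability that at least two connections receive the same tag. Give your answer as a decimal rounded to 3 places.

It's easier to compute the probability that all 40 are distinct.
P(all distinct) = 366/366 · 365/366 · ··· · 327/366 ≈ 0.109.
So the probability of at least one match is 1 − 0.109 = 0.891.

0.891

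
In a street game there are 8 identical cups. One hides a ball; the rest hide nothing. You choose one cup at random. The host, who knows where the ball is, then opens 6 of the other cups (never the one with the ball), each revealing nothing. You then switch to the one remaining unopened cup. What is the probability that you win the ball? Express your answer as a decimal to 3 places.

0.875

Your original cup holds the ball with probability 1/8, so the other 7 collectively hold it with probability 7/8.
The host can always find 6 empty cups to open, so the reveals don't change that 7/8; it is now spread over the 1 remaining unopened cup.
P(win by switching) = (7/8) · (1/1) = 7/8 ≈ 0.875.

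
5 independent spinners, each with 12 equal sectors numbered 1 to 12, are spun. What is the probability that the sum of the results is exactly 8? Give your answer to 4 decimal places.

There are 12^5 = 248832 equally likely outcomes.
The number of ordered 5-tuples from {1,…,12} summing to 8 is 35.
P(sum = 8) = 35/248832 ≈ 0.0001.

0.0001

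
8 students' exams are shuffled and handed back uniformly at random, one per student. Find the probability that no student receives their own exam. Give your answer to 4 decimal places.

This is the derangement probability: permutations of 8 with no fixed point.
D(8) = 8! · (1 − 1/1! + 1/2! − ··· + (−1)^8/8!) = 14833.
P = 14833/40320 = 2119/5760 ≈ 0.3679.

0.3679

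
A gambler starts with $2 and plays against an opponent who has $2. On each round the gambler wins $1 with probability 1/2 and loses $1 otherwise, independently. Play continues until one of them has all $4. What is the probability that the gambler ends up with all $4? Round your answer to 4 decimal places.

With a fair step, P(i) = ½P(i−1) + ½P(i+1) with P(0)=0, P(4)=1 has the linear solution P(i) = i/4.
P(2) = 2/4 = 1/2 ≈ 0.5000.

0.5000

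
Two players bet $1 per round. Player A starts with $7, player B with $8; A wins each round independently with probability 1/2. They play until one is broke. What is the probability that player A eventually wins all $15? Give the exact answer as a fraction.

7/15

With a fair step, P(i) = ½P(i−1) + ½P(i+1) with P(0)=0, P(15)=1 has the linear solution P(i) = i/15.
P(7) = 7/15.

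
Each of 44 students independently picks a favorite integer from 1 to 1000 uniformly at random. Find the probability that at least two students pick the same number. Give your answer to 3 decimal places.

It's easier to compute the probability that all 44 are distinct.
P(all distinct) = 1000/1000 · 999/1000 · ··· · 957/1000 ≈ 0.383.
So the probability of at least one match is 1 − 0.383 = 0.617.

0.617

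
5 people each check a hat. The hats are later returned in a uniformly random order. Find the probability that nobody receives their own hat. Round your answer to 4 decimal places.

This is the derangement probability: permutations of 5 with no fixed point.
D(5) = 5! · (1 − 1/1! + 1/2! − ··· + (−1)^5/5!) = 44.
P = 44/120 = 11/30 ≈ 0.3667.

0.3667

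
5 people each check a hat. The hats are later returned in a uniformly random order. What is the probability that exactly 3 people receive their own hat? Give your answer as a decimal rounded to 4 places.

Choose which 3 of the 5 are fixed: C(5,3) = 10 ways.
The remaining 2 must have no fixed point: D(2) = 1.
P = 10·1/120 = 1/12 ≈ 0.0833.

0.0833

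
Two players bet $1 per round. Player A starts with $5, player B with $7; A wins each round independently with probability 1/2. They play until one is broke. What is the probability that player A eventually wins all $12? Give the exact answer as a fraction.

5/12

With a fair step, P(i) = ½P(i−1) + ½P(i+1) with P(0)=0, P(12)=1 has the linear solution P(i) = i/12.
P(5) = 5/12.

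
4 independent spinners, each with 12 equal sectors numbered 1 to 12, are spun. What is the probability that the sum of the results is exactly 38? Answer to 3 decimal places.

There are 12^4 = 20736 equally likely outcomes.
The number of ordered 4-tuples from {1,…,12} summing to 38 is 286.
P(sum = 38) = 286/20736 = 143/10368 ≈ 0.014.

0.014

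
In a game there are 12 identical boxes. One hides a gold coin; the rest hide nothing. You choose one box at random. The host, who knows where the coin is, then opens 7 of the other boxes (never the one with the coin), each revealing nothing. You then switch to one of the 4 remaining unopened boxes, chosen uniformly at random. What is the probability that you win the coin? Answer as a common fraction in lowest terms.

Your original box holds the coin with probability 1/12, so the other 11 collectively hold it with probability 11/12.
The host can always find 7 empty boxes to open, so the reveals don't change that 11/12; it is now spread over the 4 remaining unopened boxes.
P(win by switching) = (11/12) · (1/4) = 11/48.

11/48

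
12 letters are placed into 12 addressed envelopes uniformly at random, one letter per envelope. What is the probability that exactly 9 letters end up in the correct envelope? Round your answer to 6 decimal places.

0.000001

Choose which 9 of the 12 are fixed: C(12,9) = 220 ways.
The remaining 3 must have no fixed point: D(3) = 2.
P = 220·2/479001600 = 1/1088640 ≈ 0.000001.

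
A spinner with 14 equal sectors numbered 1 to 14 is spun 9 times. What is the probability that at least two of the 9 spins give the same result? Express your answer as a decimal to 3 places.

0.965

P(all 9 different) = 14/14 · 13/14 · ··· · 6/14 ≈ 0.035.
P(at least two equal) = 1 − 0.035 = 0.965.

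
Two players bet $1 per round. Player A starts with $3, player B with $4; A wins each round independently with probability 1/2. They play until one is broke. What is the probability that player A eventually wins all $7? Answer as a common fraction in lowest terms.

3/7

With a fair step, P(i) = ½P(i−1) + ½P(i+1) with P(0)=0, P(7)=1 has the linear solution P(i) = i/7.
P(3) = 3/7.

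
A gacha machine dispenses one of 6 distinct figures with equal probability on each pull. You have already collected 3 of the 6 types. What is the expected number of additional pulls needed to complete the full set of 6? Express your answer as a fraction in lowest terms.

Starting from 3 distinct types, each trial gives a new one with probability (6−i)/6 when i types are held, so the wait for the next new type is 6/(6−i).
E = 6/3 + 6/2 + 6/1 = 11.

11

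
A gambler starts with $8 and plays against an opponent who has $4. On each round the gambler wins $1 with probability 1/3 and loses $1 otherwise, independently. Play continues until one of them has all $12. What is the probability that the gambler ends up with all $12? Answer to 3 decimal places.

Let r = q/p = (2/3)/(1/3) = 2. The recurrence P(i) = p·P(i+1) + q·P(i−1) with P(0)=0, P(12)=1 gives P(i) = (1 − r^i)/(1 − r^12).
P(8) = (1 − (2)^8) / (1 − (2)^12) = 17/273 ≈ 0.062.

0.062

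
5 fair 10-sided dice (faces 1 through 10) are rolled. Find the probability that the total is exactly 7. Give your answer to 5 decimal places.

0.00015

There are 10^5 = 100000 equally likely outcomes.
The number of ordered 5-tuples from {1,…,10} summing to 7 is 15.
P(sum = 7) = 15/100000 = 3/20000 ≈ 0.00015.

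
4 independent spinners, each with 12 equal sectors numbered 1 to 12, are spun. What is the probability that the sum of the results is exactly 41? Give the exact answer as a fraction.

5/864

There are 12^4 = 20736 equally likely outcomes.
The number of ordered 4-tuples from {1,…,12} summing to 41 is 120.
P(sum = 41) = 120/20736 = 5/864.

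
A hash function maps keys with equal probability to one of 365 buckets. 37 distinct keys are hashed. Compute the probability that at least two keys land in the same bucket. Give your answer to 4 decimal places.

0.8487

It's easier to compute the probability that all 37 are distinct.
P(all distinct) = 365/365 · 364/365 · ··· · 329/365 ≈ 0.1513.
So the probability of at least one match is 1 − 0.1513 = 0.8487.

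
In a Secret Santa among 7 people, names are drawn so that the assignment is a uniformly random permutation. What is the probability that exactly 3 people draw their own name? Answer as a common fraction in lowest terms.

1/16

Choose which 3 of the 7 are fixed: C(7,3) = 35 ways.
The remaining 4 must have no fixed point: D(4) = 9.
P = 35·9/5040 = 1/16.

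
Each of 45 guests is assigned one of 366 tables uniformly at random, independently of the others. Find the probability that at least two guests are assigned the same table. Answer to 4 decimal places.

0.9405

It's easier to compute the probability that all 45 are distinct.
P(all distinct) = 366/366 · 365/366 · ··· · 322/366 ≈ 0.0595.
So the probability of at least one match is 1 − 0.0595 = 0.9405.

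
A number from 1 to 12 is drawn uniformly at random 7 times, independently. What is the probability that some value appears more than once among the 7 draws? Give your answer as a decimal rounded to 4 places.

P(all 7 different) = 12/12 · 11/12 · ··· · 6/12 ≈ 0.1114.
P(at least two equal) = 1 − 0.1114 = 0.8886.

0.8886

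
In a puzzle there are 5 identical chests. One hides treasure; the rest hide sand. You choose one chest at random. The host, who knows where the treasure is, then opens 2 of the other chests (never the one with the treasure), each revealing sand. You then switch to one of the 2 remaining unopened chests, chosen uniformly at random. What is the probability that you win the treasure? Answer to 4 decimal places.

0.4000

Your original chest holds the treasure with probability 1/5, so the other 4 collectively hold it with probability 4/5.
The host can always find 2 empty chests to open, so the reveals don't change that 4/5; it is now spread over the 2 remaining unopened chests.
P(win by switching) = (4/5) · (1/2) = 2/5 ≈ 0.4000.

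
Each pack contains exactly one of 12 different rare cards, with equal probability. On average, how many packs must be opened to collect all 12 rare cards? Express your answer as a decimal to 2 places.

37.24

After i distinct types are collected, each trial gives a new one with probability (12−i)/12, so the expected wait for the next new type is 12/(12−i).
E = 12/12 + 12/11 + 12/10 + 12/9 + 12/8 + 12/7 + 12/6 + 12/5 + 12/4 + 12/3 + 12/2 + 12/1 = 86021/2310 ≈ 37.24.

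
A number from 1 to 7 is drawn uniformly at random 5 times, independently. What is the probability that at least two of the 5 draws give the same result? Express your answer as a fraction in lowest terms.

P(all 5 different) = 7/7 · 6/7 · ··· · 3/7 = 360/2401.
P(at least two equal) = 1 − 360/2401 = 2041/2401.

2041/2401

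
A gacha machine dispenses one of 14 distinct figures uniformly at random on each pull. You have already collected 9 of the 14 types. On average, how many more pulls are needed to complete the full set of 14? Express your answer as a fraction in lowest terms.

Starting from 9 distinct types, each trial gives a new one with probability (14−i)/14 when i types are held, so the wait for the next new type is 14/(14−i).
E = 14/5 + 14/4 + 14/3 + 14/2 + 14/1 = 959/30.

959/30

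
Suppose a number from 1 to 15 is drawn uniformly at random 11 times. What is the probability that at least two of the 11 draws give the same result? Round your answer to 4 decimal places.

P(all 11 different) = 15/15 · 14/15 · ··· · 5/15 ≈ 0.0063.
P(at least two equal) = 1 − 0.0063 = 0.9937.

0.9937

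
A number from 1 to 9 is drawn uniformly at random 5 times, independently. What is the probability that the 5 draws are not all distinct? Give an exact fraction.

P(all 5 different) = 9/9 · 8/9 · ··· · 5/9 = 560/2187.
P(at least two equal) = 1 − 560/2187 = 1627/2187.

1627/2187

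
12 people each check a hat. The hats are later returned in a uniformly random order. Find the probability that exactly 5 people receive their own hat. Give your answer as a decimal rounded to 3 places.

0.003

Choose which 5 of the 12 are fixed: C(12,5) = 792 ways.
The remaining 7 must have no fixed point: D(7) = 1854.
P = 792·1854/479001600 = 103/33600 ≈ 0.003.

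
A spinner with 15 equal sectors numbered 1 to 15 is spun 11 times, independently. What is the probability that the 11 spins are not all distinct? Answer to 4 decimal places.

0.9937

P(all 11 different) = 15/15 · 14/15 · ··· · 5/15 ≈ 0.0063.
P(at least two equal) = 1 − 0.0063 = 0.9937.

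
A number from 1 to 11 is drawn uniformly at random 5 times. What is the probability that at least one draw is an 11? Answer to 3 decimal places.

P(no draw is an 11) = (10/11)^5 ≈ 0.621.
P(at least one) = 1 − 0.621 = 0.379.

0.379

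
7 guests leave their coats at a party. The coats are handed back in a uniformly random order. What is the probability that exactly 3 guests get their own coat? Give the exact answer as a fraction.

1/16

Choose which 3 of the 7 are fixed: C(7,3) = 35 ways.
The remaining 4 must have no fixed point: D(4) = 9.
P = 35·9/5040 = 1/16.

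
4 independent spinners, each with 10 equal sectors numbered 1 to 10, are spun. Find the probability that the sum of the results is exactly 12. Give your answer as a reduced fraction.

There are 10^4 = 10000 equally likely outcomes.
The number of ordered 4-tuples from {1,…,10} summing to 12 is 165.
P(sum = 12) = 165/10000 = 33/2000.

33/2000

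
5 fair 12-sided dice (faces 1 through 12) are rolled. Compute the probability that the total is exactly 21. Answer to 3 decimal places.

0.018

There are 12^5 = 248832 equally likely outcomes.
The number of ordered 5-tuples from {1,…,12} summing to 21 is 4495.
P(sum = 21) = 4495/248832 ≈ 0.018.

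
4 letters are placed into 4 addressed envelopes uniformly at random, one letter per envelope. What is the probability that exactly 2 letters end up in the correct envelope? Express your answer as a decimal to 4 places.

Choose which 2 of the 4 are fixed: C(4,2) = 6 ways.
The remaining 2 must have no fixed point: D(2) = 1.
P = 6·1/24 = 1/4 ≈ 0.2500.

0.2500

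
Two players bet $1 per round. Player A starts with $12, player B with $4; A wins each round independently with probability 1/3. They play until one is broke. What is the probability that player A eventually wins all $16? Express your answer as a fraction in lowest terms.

273/4369

Let r = q/p = (2/3)/(1/3) = 2. The recurrence P(i) = p·P(i+1) + q·P(i−1) with P(0)=0, P(16)=1 gives P(i) = (1 − r^i)/(1 − r^16).
P(12) = (1 − (2)^12) / (1 − (2)^16) = 273/4369.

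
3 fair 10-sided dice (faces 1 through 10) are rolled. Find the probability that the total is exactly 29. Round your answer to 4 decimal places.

There are 10^3 = 1000 equally likely outcomes.
The number of ordered 3-tuples from {1,…,10} summing to 29 is 3.
P(sum = 29) = 3/1000 ≈ 0.0030.

0.0030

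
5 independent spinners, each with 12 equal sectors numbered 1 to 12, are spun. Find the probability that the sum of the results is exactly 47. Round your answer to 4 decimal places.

There are 12^5 = 248832 equally likely outcomes.
The number of ordered 5-tuples from {1,…,12} summing to 47 is 2355.
P(sum = 47) = 2355/248832 = 785/82944 ≈ 0.0095.

0.0095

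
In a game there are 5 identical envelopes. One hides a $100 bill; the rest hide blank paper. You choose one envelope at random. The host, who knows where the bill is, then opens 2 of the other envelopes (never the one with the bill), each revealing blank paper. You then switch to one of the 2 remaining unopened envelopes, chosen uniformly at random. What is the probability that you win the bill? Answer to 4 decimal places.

0.4000

Your original envelope holds the bill with probability 1/5, so the other 4 collectively hold it with probability 4/5.
The host can always find 2 empty envelopes to open, so the reveals don't change that 4/5; it is now spread over the 2 remaining unopened envelopes.
P(win by switching) = (4/5) · (1/2) = 2/5 ≈ 0.4000.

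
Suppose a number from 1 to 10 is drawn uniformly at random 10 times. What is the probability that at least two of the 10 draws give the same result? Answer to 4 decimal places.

0.9996

P(all 10 different) = 10/10 · 9/10 · ··· · 1/10 ≈ 0.0004.
P(at least two equal) = 1 − 0.0004 = 0.9996.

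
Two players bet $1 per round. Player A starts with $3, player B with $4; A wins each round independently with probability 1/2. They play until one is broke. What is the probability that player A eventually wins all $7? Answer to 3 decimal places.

0.429

With a fair step, P(i) = ½P(i−1) + ½P(i+1) with P(0)=0, P(7)=1 has the linear solution P(i) = i/7.
P(3) = 3/7 ≈ 0.429.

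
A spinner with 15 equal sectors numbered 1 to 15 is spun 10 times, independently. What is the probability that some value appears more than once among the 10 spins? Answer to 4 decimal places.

P(all 10 different) = 15/15 · 14/15 · ··· · 6/15 ≈ 0.0189.
P(at least two equal) = 1 − 0.0189 = 0.9811.

0.9811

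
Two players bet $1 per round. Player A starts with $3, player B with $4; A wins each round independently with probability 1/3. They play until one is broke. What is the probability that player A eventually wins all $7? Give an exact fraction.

Let r = q/p = (2/3)/(1/3) = 2. The recurrence P(i) = p·P(i+1) + q·P(i−1) with P(0)=0, P(7)=1 gives P(i) = (1 − r^i)/(1 − r^7).
P(3) = (1 − (2)^3) / (1 − (2)^7) = 7/127.

7/127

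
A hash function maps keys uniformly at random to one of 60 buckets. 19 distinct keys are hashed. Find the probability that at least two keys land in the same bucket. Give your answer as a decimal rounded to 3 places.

It's easier to compute the probability that all 19 are distinct.
P(all distinct) = 60/60 · 59/60 · ··· · 42/60 ≈ 0.041.
So the probability of at least one match is 1 − 0.041 = 0.959.

0.959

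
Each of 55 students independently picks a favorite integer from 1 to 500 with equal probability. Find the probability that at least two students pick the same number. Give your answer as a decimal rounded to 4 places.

0.9542

It's easier to compute the probability that all 55 are distinct.
P(all distinct) = 500/500 · 499/500 · ··· · 446/500 ≈ 0.0458.
So the probability of at least one match is 1 − 0.0458 = 0.9542.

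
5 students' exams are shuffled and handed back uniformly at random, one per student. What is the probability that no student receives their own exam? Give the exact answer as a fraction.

This is the derangement probability: permutations of 5 with no fixed point.
D(5) = 5! · (1 − 1/1! + 1/2! − ··· + (−1)^5/5!) = 44.
P = 44/120 = 11/30.

11/30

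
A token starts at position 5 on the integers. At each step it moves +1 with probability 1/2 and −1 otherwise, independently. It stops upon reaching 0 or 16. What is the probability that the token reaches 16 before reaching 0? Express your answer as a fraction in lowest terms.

5/16

With a fair step, P(i) = ½P(i−1) + ½P(i+1) with P(0)=0, P(16)=1 has the linear solution P(i) = i/16.
P(5) = 5/16.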